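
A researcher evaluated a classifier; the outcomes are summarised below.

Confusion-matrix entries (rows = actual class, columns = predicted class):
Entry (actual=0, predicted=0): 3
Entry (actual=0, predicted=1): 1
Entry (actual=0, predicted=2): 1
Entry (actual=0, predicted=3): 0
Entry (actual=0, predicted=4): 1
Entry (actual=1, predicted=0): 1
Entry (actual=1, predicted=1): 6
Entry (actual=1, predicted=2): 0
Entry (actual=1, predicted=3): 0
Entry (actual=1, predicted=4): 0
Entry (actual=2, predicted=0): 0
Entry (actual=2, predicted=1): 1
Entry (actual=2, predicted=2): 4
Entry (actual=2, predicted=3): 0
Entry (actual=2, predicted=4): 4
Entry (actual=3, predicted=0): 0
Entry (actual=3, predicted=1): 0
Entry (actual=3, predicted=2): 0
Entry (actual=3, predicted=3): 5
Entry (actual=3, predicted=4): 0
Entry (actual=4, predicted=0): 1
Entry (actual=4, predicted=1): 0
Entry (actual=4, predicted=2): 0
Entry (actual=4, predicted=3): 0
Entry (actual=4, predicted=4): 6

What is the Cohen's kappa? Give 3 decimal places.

Observed agreement pₒ = trace/N = 24/34 = 0.7059
Expected agreement pₑ = Σ (rowᵢ·colᵢ)/N² = (6·5 + 7·8 + 9·5 + 5·5 + 7·11)/34² = 0.2016
κ = (pₒ − pₑ)/(1 − pₑ) = (0.7059 − 0.2016)/(1 − 0.2016) = 0.632

0.632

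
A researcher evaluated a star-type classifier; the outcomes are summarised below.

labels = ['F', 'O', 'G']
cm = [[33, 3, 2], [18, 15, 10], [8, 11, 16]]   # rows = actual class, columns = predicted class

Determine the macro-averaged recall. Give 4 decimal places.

Per-class recall (TP/(TP+FN)):
  F: TP=33, FN=3+2=5 → 33/38 = 0.86842
  O: TP=15, FN=18+10=28 → 15/43 = 0.34884
  G: TP=16, FN=8+11=19 → 16/35 = 0.45714
Macro-recall = mean = (0.86842 + 0.34884 + 0.45714) / 3 = 0.5581

0.5581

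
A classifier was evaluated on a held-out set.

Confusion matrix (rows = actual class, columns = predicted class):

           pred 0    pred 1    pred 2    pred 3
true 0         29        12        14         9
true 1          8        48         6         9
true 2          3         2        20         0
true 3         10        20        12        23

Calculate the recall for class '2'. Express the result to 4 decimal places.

Take TP from the diagonal, FP from the rest of the '2' prediction marginal, FN from the rest of the '2' actual marginal.
recall = TP/(TP+FN).
2: TP=20, FN=3+2+0=5 → 20/25 = 0.80000

0.8000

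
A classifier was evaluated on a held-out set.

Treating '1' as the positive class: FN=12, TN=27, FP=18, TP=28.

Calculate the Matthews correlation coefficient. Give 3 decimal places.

MCC = (TP·TN − FP·FN) / √((TP+FP)(TP+FN)(TN+FP)(TN+FN))
Numerator = 28·27 − 18·12 = 540
Denominator = √(46·40·45·39) = √3229200 = 1796.9975
MCC = 540 / 1796.9975 = 0.301

0.301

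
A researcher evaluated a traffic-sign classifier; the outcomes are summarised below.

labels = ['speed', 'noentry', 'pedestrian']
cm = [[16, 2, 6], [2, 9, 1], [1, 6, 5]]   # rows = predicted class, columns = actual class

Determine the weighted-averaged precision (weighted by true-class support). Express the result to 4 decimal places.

Per-class precision (TP/(TP+FP)):
  speed: TP=16, FP=2+6=8 → 16/24 = 0.66667
  noentry: TP=9, FP=2+1=3 → 9/12 = 0.75000
  pedestrian: TP=5, FP=1+6=7 → 5/12 = 0.41667
Weighted-precision = Σ (supportᵢ/N)·precisionᵢ with N=48: (19/48)·0.66667 + (17/48)·0.75000 + (12/48)·0.41667 = 0.6337

0.6337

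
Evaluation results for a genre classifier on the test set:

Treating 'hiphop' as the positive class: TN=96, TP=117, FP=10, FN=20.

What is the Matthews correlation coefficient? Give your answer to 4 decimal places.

MCC = (TP·TN − FP·FN) / √((TP+FP)(TP+FN)(TN+FP)(TN+FN))
Numerator = 117·96 − 10·20 = 11032
Denominator = √(127·137·106·116) = √213938104 = 14626.6231
MCC = 11032 / 14626.6231 = 0.7542

0.7542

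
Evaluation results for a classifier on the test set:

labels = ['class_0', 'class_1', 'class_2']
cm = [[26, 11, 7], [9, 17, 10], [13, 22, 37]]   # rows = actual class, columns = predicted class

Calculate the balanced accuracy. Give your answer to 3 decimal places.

0.526

Balanced accuracy = mean of per-class recall.
  class_0: recall = 26/44 = 0.5909
  class_1: recall = 17/36 = 0.4722
  class_2: recall = 37/72 = 0.5139
Mean = (0.5909 + 0.4722 + 0.5139) / 3 = 0.526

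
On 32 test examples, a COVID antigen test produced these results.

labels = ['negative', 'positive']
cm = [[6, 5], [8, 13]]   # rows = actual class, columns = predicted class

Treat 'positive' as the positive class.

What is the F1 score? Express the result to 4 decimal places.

0.6667

Precision = TP/(TP+FP) = 13/18 = 0.7222
Recall = TP/(TP+FN) = 13/21 = 0.6190
F1 = 2·TP/(2·TP+FP+FN) = 26/39 = 0.6667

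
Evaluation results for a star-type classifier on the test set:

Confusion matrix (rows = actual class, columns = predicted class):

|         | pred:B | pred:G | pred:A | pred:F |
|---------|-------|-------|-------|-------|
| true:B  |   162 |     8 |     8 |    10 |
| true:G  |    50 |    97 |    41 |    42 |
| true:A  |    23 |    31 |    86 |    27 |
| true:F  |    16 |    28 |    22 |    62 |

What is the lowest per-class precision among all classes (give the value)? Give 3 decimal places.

0.440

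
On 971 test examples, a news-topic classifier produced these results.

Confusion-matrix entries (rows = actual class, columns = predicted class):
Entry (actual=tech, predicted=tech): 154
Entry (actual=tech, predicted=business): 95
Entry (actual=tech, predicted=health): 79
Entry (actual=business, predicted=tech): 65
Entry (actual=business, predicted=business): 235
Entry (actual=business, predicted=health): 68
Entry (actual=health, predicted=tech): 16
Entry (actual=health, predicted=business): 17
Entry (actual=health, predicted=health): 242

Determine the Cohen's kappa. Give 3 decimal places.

Observed agreement pₒ = trace/N = 631/971 = 0.6498
Expected agreement pₑ = Σ (rowᵢ·colᵢ)/N² = (328·235 + 368·347 + 275·389)/971² = 0.3307
κ = (pₒ − pₑ)/(1 − pₑ) = (0.6498 − 0.3307)/(1 − 0.3307) = 0.477

0.477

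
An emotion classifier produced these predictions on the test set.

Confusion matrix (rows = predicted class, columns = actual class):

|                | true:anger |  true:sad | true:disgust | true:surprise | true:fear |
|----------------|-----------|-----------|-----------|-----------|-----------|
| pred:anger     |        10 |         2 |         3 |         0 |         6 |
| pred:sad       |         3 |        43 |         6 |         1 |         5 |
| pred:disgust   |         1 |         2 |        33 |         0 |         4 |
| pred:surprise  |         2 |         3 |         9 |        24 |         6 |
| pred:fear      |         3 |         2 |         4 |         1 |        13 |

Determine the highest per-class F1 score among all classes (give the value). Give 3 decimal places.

0.782

Per-class F1 score (2·TP/(2·TP+FP+FN)):
  anger: TP=10, FP=2+3+0+6=11, FN=3+1+2+3=9 → 20/40 = 0.5000
  sad: TP=43, FP=3+6+1+5=15, FN=2+2+3+2=9 → 86/110 = 0.7818
  disgust: TP=33, FP=1+2+0+4=7, FN=3+6+9+4=22 → 66/95 = 0.6947
  surprise: TP=24, FP=2+3+9+6=20, FN=0+1+0+1=2 → 48/70 = 0.6857
  fear: TP=13, FP=3+2+4+1=10, FN=6+5+4+6=21 → 26/57 = 0.4561
Highest is class 'sad' with F1 score = 0.782.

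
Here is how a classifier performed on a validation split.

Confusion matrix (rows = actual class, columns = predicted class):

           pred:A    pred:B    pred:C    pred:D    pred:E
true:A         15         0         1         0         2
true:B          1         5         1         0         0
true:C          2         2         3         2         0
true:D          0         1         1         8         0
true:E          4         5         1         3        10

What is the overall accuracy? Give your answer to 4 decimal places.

0.6119

Accuracy = trace / total = (15+5+3+8+10=41) / 67 = 41/67 = 0.6119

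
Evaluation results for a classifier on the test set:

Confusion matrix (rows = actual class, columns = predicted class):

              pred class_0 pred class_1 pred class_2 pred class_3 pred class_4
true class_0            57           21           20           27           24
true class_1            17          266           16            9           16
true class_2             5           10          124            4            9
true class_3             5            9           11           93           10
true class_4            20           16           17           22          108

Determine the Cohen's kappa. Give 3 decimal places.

Observed agreement pₒ = trace/N = 648/936 = 0.6923
Expected agreement pₑ = Σ (rowᵢ·colᵢ)/N² = (149·104 + 324·322 + 152·188 + 128·155 + 183·167)/936² = 0.2269
κ = (pₒ − pₑ)/(1 − pₑ) = (0.6923 − 0.2269)/(1 − 0.2269) = 0.602

0.602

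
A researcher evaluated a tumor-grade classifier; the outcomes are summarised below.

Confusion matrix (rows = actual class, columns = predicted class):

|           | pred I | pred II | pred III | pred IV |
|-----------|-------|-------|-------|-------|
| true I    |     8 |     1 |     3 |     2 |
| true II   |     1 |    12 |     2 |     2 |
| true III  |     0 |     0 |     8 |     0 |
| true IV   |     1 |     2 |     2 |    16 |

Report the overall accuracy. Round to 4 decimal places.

0.7333

Accuracy = trace / total = (8+12+8+16=44) / 60 = 44/60 = 0.7333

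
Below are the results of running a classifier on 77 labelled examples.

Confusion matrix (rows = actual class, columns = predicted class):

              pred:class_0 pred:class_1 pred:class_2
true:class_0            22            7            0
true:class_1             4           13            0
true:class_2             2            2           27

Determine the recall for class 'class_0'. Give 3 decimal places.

One-vs-rest for 'class_0': TP = diagonal; FP = other classes predicted 'class_0'; FN = 'class_0' predicted as other.
recall = TP/(TP+FN).
class_0: TP=22, FN=7+0=7 → 22/29 = 0.7586

0.759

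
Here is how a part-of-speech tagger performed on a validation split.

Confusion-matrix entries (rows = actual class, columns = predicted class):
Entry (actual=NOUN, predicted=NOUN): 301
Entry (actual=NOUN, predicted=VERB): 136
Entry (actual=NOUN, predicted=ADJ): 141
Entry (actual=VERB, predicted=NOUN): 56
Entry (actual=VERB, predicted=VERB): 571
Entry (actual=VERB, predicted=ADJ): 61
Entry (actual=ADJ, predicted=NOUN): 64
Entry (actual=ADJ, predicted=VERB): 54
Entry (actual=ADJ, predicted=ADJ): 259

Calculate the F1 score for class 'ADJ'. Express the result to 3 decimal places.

0.618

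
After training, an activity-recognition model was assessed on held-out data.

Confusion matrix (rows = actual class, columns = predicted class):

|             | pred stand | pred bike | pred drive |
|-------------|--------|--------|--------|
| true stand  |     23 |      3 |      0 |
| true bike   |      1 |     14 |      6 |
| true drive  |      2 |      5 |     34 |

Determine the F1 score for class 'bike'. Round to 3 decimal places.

Treat 'bike' as positive and all other classes as negative.
F1 score = 2·TP/(2·TP+FP+FN).
bike: TP=14, FP=3+5=8, FN=1+6=7 → 28/43 = 0.6512

0.651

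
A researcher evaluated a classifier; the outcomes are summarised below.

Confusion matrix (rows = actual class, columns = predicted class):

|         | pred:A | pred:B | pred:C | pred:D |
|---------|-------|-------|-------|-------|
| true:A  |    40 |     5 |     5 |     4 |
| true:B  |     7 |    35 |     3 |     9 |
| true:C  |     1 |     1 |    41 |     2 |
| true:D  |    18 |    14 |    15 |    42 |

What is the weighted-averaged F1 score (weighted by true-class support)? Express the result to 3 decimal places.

Per-class F1 score (2·TP/(2·TP+FP+FN)):
  A: TP=40, FP=7+1+18=26, FN=5+5+4=14 → 80/120 = 0.6667
  B: TP=35, FP=5+1+14=20, FN=7+3+9=19 → 70/109 = 0.6422
  C: TP=41, FP=5+3+15=23, FN=1+1+2=4 → 82/109 = 0.7523
  D: TP=42, FP=4+9+2=15, FN=18+14+15=47 → 84/146 = 0.5753
Weighted-F1 score = Σ (supportᵢ/N)·F1 scoreᵢ with N=242: (54/242)·0.6667 + (54/242)·0.6422 + (45/242)·0.7523 + (89/242)·0.5753 = 0.644

0.644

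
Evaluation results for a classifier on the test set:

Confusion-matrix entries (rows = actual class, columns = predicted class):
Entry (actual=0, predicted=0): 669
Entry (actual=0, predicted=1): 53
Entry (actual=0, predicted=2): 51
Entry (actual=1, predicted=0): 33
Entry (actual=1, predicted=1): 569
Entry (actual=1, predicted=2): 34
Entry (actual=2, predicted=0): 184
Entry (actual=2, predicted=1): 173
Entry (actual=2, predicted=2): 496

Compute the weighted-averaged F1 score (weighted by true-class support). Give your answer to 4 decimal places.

0.7601

Per-class F1 score (2·TP/(2·TP+FP+FN)):
  0: TP=669, FP=33+184=217, FN=53+51=104 → 1338/1659 = 0.80651
  1: TP=569, FP=53+173=226, FN=33+34=67 → 1138/1431 = 0.79525
  2: TP=496, FP=51+34=85, FN=184+173=357 → 992/1434 = 0.69177
Weighted-F1 score = Σ (supportᵢ/N)·F1 scoreᵢ with N=2262: (773/2262)·0.80651 + (636/2262)·0.79525 + (853/2262)·0.69177 = 0.7601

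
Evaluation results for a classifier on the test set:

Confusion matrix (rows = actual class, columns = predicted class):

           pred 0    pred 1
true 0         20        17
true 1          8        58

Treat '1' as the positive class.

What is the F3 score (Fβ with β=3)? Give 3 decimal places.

0.867

Fβ = (1+β²)·TP / ((1+β²)·TP + β²·FN + FP), with β²=9
= 10·58 / (10·58 + 9·8 + 17) = 0.867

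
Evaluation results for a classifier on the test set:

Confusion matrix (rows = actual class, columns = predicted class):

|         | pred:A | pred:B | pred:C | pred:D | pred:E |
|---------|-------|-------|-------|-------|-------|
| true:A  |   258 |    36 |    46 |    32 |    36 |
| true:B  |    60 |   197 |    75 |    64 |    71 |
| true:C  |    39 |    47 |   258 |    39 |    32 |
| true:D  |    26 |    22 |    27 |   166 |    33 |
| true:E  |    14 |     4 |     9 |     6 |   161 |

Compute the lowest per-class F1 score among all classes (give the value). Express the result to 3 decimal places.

0.510

Per-class F1 score (2·TP/(2·TP+FP+FN)):
  A: TP=258, FP=60+39+26+14=139, FN=36+46+32+36=150 → 516/805 = 0.6410
  B: TP=197, FP=36+47+22+4=109, FN=60+75+64+71=270 → 394/773 = 0.5097
  C: TP=258, FP=46+75+27+9=157, FN=39+47+39+32=157 → 516/830 = 0.6217
  D: TP=166, FP=32+64+39+6=141, FN=26+22+27+33=108 → 332/581 = 0.5714
  E: TP=161, FP=36+71+32+33=172, FN=14+4+9+6=33 → 322/527 = 0.6110
Lowest is class 'B' with F1 score = 0.510.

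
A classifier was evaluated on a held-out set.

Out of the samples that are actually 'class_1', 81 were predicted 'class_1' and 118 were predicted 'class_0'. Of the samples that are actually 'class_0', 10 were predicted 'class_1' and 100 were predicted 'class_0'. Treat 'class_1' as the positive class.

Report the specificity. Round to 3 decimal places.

0.909

Specificity = TN/(TN+FP) = 100/(100+10) = 0.909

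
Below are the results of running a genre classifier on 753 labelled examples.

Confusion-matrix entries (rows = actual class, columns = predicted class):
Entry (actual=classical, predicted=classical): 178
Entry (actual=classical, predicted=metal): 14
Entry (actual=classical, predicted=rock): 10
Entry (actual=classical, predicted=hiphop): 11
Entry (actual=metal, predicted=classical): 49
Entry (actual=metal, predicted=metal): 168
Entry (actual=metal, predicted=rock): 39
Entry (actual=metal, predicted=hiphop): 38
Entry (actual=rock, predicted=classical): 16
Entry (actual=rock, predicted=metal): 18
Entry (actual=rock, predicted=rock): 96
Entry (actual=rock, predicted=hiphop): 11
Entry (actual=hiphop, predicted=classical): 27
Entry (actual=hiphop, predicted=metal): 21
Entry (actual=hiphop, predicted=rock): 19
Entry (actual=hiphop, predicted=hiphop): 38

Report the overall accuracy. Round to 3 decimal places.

0.637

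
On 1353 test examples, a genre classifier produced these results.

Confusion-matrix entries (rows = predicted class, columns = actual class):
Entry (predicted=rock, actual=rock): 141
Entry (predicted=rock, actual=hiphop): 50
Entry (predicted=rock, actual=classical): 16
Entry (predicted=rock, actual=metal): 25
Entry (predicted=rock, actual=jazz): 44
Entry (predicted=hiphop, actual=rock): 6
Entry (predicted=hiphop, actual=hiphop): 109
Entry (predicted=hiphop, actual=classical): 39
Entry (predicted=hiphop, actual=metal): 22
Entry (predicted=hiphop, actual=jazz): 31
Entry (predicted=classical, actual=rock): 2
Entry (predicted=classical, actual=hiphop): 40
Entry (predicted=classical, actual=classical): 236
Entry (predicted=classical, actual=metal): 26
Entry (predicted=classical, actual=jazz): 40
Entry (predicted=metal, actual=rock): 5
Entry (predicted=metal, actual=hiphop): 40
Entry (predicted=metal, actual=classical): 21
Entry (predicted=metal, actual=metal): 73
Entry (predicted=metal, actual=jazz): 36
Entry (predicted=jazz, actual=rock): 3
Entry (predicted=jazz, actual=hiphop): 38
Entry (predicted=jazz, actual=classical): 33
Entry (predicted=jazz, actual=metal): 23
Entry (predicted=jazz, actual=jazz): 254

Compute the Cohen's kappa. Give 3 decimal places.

0.492

Observed agreement pₒ = trace/N = 813/1353 = 0.6009
Expected agreement pₑ = Σ (rowᵢ·colᵢ)/N² = (157·276 + 277·207 + 345·344 + 169·175 + 405·351)/1353² = 0.2136
κ = (pₒ − pₑ)/(1 − pₑ) = (0.6009 − 0.2136)/(1 − 0.2136) = 0.492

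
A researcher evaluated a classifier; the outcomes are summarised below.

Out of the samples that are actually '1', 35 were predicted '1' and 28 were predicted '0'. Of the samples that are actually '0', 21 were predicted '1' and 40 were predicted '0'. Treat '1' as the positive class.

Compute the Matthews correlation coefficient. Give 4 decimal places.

0.2123

MCC = (TP·TN − FP·FN) / √((TP+FP)(TP+FN)(TN+FP)(TN+FN))
Numerator = 35·40 − 21·28 = 812
Denominator = √(56·63·61·68) = √14634144 = 3825.4600
MCC = 812 / 3825.4600 = 0.2123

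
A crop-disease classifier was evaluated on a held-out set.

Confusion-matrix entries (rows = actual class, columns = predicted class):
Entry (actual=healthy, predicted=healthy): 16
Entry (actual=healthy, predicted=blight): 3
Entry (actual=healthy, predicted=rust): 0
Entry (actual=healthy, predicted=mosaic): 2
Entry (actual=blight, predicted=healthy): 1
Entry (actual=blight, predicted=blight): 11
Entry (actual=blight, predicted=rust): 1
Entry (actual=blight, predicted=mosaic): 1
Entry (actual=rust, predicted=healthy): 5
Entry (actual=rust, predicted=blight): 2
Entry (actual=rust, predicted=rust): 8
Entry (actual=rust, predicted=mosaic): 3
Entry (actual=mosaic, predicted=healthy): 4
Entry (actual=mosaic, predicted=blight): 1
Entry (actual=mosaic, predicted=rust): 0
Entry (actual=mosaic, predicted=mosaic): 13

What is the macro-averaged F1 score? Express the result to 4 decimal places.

0.6715

Per-class F1 score (2·TP/(2·TP+FP+FN)):
  healthy: TP=16, FP=1+5+4=10, FN=3+0+2=5 → 32/47 = 0.68085
  blight: TP=11, FP=3+2+1=6, FN=1+1+1=3 → 22/31 = 0.70968
  rust: TP=8, FP=0+1+0=1, FN=5+2+3=10 → 16/27 = 0.59259
  mosaic: TP=13, FP=2+1+3=6, FN=4+1+0=5 → 26/37 = 0.70270
Macro-F1 score = mean = (0.68085 + 0.70968 + 0.59259 + 0.70270) / 4 = 0.6715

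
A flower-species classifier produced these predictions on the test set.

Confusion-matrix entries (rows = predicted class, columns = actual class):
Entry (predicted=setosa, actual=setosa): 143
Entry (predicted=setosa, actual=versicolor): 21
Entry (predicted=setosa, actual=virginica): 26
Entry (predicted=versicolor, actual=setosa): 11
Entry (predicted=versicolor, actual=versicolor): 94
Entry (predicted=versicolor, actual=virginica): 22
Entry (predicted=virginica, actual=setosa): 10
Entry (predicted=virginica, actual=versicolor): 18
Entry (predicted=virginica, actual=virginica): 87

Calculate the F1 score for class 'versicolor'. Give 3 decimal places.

F1 score = 2·TP/(2·TP+FP+FN).
versicolor: TP=94, FP=11+22=33, FN=21+18=39 → 188/260 = 0.7231

0.723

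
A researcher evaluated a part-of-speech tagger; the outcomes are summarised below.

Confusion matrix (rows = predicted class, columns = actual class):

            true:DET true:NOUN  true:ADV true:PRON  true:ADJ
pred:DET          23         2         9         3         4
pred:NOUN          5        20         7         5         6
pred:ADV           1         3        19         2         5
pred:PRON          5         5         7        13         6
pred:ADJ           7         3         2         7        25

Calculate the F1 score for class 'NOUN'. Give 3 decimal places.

Treat 'NOUN' as positive and all other classes as negative.
F1 score = 2·TP/(2·TP+FP+FN).
NOUN: TP=20, FP=5+7+5+6=23, FN=2+3+5+3=13 → 40/76 = 0.5263

0.526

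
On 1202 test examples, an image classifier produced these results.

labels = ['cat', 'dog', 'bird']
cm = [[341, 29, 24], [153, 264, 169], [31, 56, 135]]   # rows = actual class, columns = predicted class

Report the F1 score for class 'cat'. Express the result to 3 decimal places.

Take TP from the diagonal, FP from the rest of the 'cat' prediction marginal, FN from the rest of the 'cat' actual marginal.
F1 score = 2·TP/(2·TP+FP+FN).
cat: TP=341, FP=153+31=184, FN=29+24=53 → 682/919 = 0.7421

0.742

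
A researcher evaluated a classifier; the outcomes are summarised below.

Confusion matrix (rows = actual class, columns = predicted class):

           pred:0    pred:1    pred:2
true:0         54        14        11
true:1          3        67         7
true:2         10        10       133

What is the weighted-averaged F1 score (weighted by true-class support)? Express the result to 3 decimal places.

Per-class F1 score (2·TP/(2·TP+FP+FN)):
  0: TP=54, FP=3+10=13, FN=14+11=25 → 108/146 = 0.7397
  1: TP=67, FP=14+10=24, FN=3+7=10 → 134/168 = 0.7976
  2: TP=133, FP=11+7=18, FN=10+10=20 → 266/304 = 0.8750
Weighted-F1 score = Σ (supportᵢ/N)·F1 scoreᵢ with N=309: (79/309)·0.7397 + (77/309)·0.7976 + (153/309)·0.8750 = 0.821

0.821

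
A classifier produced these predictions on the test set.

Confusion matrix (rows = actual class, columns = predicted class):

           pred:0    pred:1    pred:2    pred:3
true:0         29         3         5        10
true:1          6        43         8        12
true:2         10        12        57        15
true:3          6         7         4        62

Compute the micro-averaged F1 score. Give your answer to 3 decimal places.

0.661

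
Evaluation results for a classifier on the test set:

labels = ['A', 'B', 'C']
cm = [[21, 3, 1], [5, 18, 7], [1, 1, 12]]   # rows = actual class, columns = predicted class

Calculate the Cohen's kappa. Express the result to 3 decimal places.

0.605

Observed agreement pₒ = trace/N = 51/69 = 0.7391
Expected agreement pₑ = Σ (rowᵢ·colᵢ)/N² = (25·27 + 30·22 + 14·20)/69² = 0.3392
κ = (pₒ − pₑ)/(1 − pₑ) = (0.7391 − 0.3392)/(1 − 0.3392) = 0.605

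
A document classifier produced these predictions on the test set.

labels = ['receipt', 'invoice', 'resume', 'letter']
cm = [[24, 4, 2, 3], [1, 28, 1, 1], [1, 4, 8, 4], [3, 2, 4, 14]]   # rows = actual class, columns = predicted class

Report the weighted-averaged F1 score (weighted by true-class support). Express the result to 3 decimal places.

Per-class F1 score (2·TP/(2·TP+FP+FN)):
  receipt: TP=24, FP=1+1+3=5, FN=4+2+3=9 → 48/62 = 0.7742
  invoice: TP=28, FP=4+4+2=10, FN=1+1+1=3 → 56/69 = 0.8116
  resume: TP=8, FP=2+1+4=7, FN=1+4+4=9 → 16/32 = 0.5000
  letter: TP=14, FP=3+1+4=8, FN=3+2+4=9 → 28/45 = 0.6222
Weighted-F1 score = Σ (supportᵢ/N)·F1 scoreᵢ with N=104: (33/104)·0.7742 + (31/104)·0.8116 + (17/104)·0.5000 + (23/104)·0.6222 = 0.707

0.707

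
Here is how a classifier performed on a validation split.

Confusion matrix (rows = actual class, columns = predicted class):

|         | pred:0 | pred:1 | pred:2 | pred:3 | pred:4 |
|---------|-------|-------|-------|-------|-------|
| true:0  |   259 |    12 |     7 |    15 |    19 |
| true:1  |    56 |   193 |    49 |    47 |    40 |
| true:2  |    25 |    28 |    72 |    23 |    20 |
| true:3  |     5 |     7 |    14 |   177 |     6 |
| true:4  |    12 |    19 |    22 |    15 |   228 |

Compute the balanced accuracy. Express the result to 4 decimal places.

Balanced accuracy = mean of per-class recall.
  0: recall = 259/312 = 0.83013
  1: recall = 193/385 = 0.50130
  2: recall = 72/168 = 0.42857
  3: recall = 177/209 = 0.84689
  4: recall = 228/296 = 0.77027
Mean = (0.83013 + 0.50130 + 0.42857 + 0.84689 + 0.77027) / 5 = 0.6754

0.6754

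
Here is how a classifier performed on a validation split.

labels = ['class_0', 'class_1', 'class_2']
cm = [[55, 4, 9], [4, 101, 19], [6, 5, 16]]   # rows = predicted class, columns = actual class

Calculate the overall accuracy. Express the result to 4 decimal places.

0.7854

Accuracy = trace / total = (55+101+16=172) / 219 = 172/219 = 0.7854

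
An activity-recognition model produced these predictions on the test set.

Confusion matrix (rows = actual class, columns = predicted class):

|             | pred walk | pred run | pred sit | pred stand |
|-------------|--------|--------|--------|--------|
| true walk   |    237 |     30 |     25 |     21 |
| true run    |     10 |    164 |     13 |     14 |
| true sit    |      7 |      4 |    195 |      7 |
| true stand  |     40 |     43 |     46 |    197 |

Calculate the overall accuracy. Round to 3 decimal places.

0.753

Accuracy = trace / total = (237+164+195+197=793) / 1053 = 793/1053 = 0.753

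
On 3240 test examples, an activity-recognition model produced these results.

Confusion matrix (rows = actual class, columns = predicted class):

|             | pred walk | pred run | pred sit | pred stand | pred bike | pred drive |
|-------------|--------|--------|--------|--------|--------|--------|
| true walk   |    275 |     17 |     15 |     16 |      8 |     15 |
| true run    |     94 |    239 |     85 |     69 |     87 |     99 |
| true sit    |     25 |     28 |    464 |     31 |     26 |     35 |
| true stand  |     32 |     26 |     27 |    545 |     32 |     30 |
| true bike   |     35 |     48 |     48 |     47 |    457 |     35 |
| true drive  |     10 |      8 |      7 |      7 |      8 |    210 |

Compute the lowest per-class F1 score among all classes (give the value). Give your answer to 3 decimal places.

Per-class F1 score (2·TP/(2·TP+FP+FN)):
  walk: TP=275, FP=94+25+32+35+10=196, FN=17+15+16+8+15=71 → 550/817 = 0.6732
  run: TP=239, FP=17+28+26+48+8=127, FN=94+85+69+87+99=434 → 478/1039 = 0.4601
  sit: TP=464, FP=15+85+27+48+7=182, FN=25+28+31+26+35=145 → 928/1255 = 0.7394
  stand: TP=545, FP=16+69+31+47+7=170, FN=32+26+27+32+30=147 → 1090/1407 = 0.7747
  bike: TP=457, FP=8+87+26+32+8=161, FN=35+48+48+47+35=213 → 914/1288 = 0.7096
  drive: TP=210, FP=15+99+35+30+35=214, FN=10+8+7+7+8=40 → 420/674 = 0.6231
Lowest is class 'run' with F1 score = 0.460.

0.460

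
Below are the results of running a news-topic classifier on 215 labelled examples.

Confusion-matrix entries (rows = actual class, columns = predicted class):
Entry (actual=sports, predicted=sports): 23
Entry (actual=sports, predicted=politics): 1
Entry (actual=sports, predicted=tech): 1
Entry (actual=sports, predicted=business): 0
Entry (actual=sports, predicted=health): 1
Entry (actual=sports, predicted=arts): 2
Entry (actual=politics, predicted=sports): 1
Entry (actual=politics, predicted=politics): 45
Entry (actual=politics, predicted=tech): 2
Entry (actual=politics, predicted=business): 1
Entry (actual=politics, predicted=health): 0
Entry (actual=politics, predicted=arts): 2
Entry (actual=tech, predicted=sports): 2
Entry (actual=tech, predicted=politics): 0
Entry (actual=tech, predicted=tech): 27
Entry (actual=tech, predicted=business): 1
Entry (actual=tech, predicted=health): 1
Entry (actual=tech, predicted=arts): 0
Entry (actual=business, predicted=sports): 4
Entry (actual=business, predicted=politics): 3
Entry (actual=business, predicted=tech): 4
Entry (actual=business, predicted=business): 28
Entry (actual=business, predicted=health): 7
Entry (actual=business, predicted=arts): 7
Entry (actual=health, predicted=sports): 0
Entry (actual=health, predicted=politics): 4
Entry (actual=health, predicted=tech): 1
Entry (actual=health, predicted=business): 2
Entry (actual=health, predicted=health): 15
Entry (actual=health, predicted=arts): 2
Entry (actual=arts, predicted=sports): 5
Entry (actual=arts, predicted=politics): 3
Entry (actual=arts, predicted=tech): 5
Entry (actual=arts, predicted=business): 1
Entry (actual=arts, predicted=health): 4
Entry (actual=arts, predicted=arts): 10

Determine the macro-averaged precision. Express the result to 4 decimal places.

0.6591

Per-class precision (TP/(TP+FP)):
  sports: TP=23, FP=1+2+4+0+5=12 → 23/35 = 0.65714
  politics: TP=45, FP=1+0+3+4+3=11 → 45/56 = 0.80357
  tech: TP=27, FP=1+2+4+1+5=13 → 27/40 = 0.67500
  business: TP=28, FP=0+1+1+2+1=5 → 28/33 = 0.84848
  health: TP=15, FP=1+0+1+7+4=13 → 15/28 = 0.53571
  arts: TP=10, FP=2+2+0+7+2=13 → 10/23 = 0.43478
Macro-precision = mean = (0.65714 + 0.80357 + 0.67500 + 0.84848 + 0.53571 + 0.43478) / 6 = 0.6591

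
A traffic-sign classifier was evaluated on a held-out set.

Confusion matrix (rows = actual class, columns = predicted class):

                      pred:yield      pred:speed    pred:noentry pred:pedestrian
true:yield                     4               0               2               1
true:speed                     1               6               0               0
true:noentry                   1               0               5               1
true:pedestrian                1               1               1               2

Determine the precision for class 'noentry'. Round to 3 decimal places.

0.625

Treat 'noentry' as positive and all other classes as negative.
precision = TP/(TP+FP).
noentry: TP=5, FP=2+0+1=3 → 5/8 = 0.6250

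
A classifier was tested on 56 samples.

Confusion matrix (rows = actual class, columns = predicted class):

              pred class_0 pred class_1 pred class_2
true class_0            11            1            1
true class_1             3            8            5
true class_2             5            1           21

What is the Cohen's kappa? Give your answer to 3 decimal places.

Observed agreement pₒ = trace/N = 40/56 = 0.7143
Expected agreement pₑ = Σ (rowᵢ·colᵢ)/N² = (13·19 + 16·10 + 27·27)/56² = 0.3622
κ = (pₒ − pₑ)/(1 − pₑ) = (0.7143 − 0.3622)/(1 − 0.3622) = 0.552

0.552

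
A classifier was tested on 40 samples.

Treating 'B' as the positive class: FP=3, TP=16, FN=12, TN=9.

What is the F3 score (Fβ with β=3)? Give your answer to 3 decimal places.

0.590

Fβ = (1+β²)·TP / ((1+β²)·TP + β²·FN + FP), with β²=9
= 10·16 / (10·16 + 9·12 + 3) = 0.590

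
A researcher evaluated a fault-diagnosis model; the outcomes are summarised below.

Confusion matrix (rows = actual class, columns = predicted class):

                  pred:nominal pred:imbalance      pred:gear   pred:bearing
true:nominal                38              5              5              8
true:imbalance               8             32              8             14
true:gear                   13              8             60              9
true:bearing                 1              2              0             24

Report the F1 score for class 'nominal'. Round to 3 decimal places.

0.655

Take TP from the diagonal, FP from the rest of the 'nominal' prediction marginal, FN from the rest of the 'nominal' actual marginal.
F1 score = 2·TP/(2·TP+FP+FN).
nominal: TP=38, FP=8+13+1=22, FN=5+5+8=18 → 76/116 = 0.6552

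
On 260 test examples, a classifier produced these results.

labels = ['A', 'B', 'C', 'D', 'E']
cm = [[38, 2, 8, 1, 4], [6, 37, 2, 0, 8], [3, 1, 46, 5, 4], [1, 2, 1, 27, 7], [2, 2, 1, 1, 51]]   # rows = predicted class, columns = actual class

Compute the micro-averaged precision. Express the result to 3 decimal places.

0.765

Micro-averaging pools counts across classes: ΣTP=199, ΣFP=61, ΣFN=61.
Micro-precision = TP/(TP+FP) on pooled counts = 0.765 (equals overall accuracy in single-label multiclass).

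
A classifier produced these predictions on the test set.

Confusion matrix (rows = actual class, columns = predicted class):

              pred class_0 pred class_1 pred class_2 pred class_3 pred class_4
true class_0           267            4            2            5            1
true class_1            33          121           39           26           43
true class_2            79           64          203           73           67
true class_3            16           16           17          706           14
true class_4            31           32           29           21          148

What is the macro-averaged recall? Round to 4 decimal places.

Per-class recall (TP/(TP+FN)):
  class_0: TP=267, FN=4+2+5+1=12 → 267/279 = 0.95699
  class_1: TP=121, FN=33+39+26+43=141 → 121/262 = 0.46183
  class_2: TP=203, FN=79+64+73+67=283 → 203/486 = 0.41770
  class_3: TP=706, FN=16+16+17+14=63 → 706/769 = 0.91808
  class_4: TP=148, FN=31+32+29+21=113 → 148/261 = 0.56705
Macro-recall = mean = (0.95699 + 0.46183 + 0.41770 + 0.91808 + 0.56705) / 5 = 0.6643

0.6643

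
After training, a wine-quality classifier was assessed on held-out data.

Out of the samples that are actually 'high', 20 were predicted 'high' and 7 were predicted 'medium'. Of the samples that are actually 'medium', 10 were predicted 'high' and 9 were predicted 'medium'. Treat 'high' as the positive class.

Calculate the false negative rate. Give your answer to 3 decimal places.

0.259

FNR = FN/(FN+TP) = 7/(7+20) = 0.259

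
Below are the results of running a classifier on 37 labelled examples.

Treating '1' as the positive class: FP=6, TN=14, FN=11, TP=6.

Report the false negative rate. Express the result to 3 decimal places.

FNR = FN/(FN+TP) = 11/(11+6) = 0.647

0.647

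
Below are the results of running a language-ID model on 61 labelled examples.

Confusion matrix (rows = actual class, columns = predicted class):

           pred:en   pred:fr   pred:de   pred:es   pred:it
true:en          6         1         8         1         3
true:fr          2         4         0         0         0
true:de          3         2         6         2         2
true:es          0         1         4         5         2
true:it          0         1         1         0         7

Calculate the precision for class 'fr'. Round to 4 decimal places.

0.4444

Treat 'fr' as positive and all other classes as negative.
precision = TP/(TP+FP).
fr: TP=4, FP=1+2+1+1=5 → 4/9 = 0.44444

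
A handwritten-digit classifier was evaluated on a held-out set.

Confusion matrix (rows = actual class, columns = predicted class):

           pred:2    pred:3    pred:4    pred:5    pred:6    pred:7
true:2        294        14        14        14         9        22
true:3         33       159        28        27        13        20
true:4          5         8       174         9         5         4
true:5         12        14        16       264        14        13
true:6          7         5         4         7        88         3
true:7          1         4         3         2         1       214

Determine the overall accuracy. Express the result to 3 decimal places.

Accuracy = trace / total = (294+159+174+264+88+214=1193) / 1524 = 1193/1524 = 0.783

0.783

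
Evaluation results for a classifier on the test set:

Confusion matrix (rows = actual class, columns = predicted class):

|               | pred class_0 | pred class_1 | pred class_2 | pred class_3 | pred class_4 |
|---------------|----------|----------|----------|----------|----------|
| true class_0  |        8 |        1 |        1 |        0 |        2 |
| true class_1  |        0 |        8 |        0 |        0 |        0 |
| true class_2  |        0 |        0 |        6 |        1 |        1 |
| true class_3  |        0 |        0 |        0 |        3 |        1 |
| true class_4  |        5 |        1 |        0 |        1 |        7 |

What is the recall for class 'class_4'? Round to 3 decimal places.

Take TP from the diagonal, FP from the rest of the 'class_4' prediction marginal, FN from the rest of the 'class_4' actual marginal.
recall = TP/(TP+FN).
class_4: TP=7, FN=5+1+0+1=7 → 7/14 = 0.5000

0.500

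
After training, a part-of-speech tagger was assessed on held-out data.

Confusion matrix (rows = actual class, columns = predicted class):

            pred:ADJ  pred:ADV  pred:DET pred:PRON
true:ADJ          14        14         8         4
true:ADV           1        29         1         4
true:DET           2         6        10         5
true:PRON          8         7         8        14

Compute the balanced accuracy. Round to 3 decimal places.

Balanced accuracy = mean of per-class recall.
  ADJ: recall = 14/40 = 0.3500
  ADV: recall = 29/35 = 0.8286
  DET: recall = 10/23 = 0.4348
  PRON: recall = 14/37 = 0.3784
Mean = (0.3500 + 0.8286 + 0.4348 + 0.3784) / 4 = 0.498

0.498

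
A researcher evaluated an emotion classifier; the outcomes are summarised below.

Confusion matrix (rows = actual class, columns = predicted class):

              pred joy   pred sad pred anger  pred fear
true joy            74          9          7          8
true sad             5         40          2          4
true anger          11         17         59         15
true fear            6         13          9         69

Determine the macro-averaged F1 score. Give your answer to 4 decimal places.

0.6881

Per-class F1 score (2·TP/(2·TP+FP+FN)):
  joy: TP=74, FP=5+11+6=22, FN=9+7+8=24 → 148/194 = 0.76289
  sad: TP=40, FP=9+17+13=39, FN=5+2+4=11 → 80/130 = 0.61538
  anger: TP=59, FP=7+2+9=18, FN=11+17+15=43 → 118/179 = 0.65922
  fear: TP=69, FP=8+4+15=27, FN=6+13+9=28 → 138/193 = 0.71503
Macro-F1 score = mean = (0.76289 + 0.61538 + 0.65922 + 0.71503) / 4 = 0.6881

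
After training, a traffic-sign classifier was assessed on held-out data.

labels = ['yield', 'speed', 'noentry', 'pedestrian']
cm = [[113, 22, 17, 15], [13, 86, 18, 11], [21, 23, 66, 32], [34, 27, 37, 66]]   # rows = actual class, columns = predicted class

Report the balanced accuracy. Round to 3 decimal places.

0.554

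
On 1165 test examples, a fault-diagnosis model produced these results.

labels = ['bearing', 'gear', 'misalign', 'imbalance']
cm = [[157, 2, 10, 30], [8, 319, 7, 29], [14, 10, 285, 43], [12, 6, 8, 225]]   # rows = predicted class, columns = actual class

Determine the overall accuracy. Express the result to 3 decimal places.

Accuracy = trace / total = (157+319+285+225=986) / 1165 = 986/1165 = 0.846

0.846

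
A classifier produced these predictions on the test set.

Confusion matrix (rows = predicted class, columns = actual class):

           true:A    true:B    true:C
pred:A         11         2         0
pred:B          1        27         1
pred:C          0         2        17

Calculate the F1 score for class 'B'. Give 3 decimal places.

Take TP from the diagonal, FP from the rest of the 'B' prediction marginal, FN from the rest of the 'B' actual marginal.
F1 score = 2·TP/(2·TP+FP+FN).
B: TP=27, FP=1+1=2, FN=2+2=4 → 54/60 = 0.9000

0.900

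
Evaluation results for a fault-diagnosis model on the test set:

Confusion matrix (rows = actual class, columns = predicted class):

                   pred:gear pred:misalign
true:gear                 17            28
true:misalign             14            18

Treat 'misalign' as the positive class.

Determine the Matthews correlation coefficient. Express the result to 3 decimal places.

MCC = (TP·TN − FP·FN) / √((TP+FP)(TP+FN)(TN+FP)(TN+FN))
Numerator = 18·17 − 28·14 = -86
Denominator = √(46·32·45·31) = √2053440 = 1432.9829
MCC = -86 / 1432.9829 = -0.060

-0.060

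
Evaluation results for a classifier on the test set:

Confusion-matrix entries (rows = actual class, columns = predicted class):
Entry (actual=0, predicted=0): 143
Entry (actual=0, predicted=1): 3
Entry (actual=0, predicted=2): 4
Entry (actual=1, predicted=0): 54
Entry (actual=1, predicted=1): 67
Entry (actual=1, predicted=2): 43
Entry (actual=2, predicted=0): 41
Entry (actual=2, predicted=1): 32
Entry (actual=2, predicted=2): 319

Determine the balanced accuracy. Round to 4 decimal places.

0.7252

Balanced accuracy = mean of per-class recall.
  0: recall = 143/150 = 0.95333
  1: recall = 67/164 = 0.40854
  2: recall = 319/392 = 0.81378
Mean = (0.95333 + 0.40854 + 0.81378) / 3 = 0.7252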